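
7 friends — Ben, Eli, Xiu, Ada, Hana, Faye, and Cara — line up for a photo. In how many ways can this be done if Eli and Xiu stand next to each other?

1440

Place the 5 others and the Eli-Xiu pair as 6 objects in a line; the pair has 2 internal arrangements.
So the count is 2·(6)! = 1440.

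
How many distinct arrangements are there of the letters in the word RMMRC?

30

The 5 letters of RMMRC have repeats: M appearing twice and R appearing twice.
The number of distinct arrangements is 5!/(2!·2!) = 120/4 = 30.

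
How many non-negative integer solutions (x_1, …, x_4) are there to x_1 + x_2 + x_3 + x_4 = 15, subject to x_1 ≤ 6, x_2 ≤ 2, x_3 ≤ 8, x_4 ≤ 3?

30

Without the upper bounds there are C(18,3) = 816 ways to split 15 among 4 variables.
Subtract solutions that violate a single cap (substitute x_i' = x_i − (cap_i+1)): x_1 ≥ 7 gives C(11,3) = 165; x_2 ≥ 3 gives C(15,3) = 455; x_3 ≥ 9 gives C(9,3) = 84; x_4 ≥ 4 gives C(14,3) = 364. Together 1068.
Add back pairs where two caps are both exceeded: 56 + 0 + 35 + 20 + 165 + 10 = 286.
Subtract triples: 0 + 4 + 0 + 0 = 4.
By inclusion–exclusion the count is 816 − 1068 + 286 − 4 = 30.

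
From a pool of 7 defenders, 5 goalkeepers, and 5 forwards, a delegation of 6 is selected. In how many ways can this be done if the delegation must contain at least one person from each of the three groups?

10325

Unrestricted: C(17,6) = 12376 ways to pick any 6 of the 17.
Subtract selections that omit an entire group: no defenders → C(10,6) = 210; no goalkeepers → C(12,6) = 924; no forwards → C(12,6) = 924.
Add back selections omitting two groups (i.e. drawn from a single group): C(7,6) + C(5,6) + C(5,6) = 7.
By inclusion–exclusion: 12376 − 2058 + 7 = 10325.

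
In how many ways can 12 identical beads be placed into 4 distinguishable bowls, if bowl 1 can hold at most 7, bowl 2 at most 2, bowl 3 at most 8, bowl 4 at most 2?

54

Ignoring the caps, the number of non-negative solutions to x_1+…+x_4 = 12 is C(15,3) = 455.
Subtract solutions that violate a single cap (substitute x_i' = x_i − (cap_i+1)): x_1 ≥ 8 gives C(7,3) = 35; x_2 ≥ 3 gives C(12,3) = 220; x_3 ≥ 9 gives C(6,3) = 20; x_4 ≥ 3 gives C(12,3) = 220. Together 495.
Add back pairs where two caps are both exceeded: 4 + 0 + 4 + 1 + 84 + 1 = 94.
By inclusion–exclusion the count is 455 − 495 + 94 = 54.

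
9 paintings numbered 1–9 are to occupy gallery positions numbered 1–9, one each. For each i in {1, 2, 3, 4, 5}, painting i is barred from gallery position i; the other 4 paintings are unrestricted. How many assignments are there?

205056

Let Aᵢ (for 1 ≤ i ≤ 5) be the placements that put painting i in its forbidden gallery position. Any j of these fix j positions, leaving (9−j)! ways to fill the rest, and there are C(5,j) ways to pick which j.
By inclusion–exclusion, the number of valid placements is Σ_{j=0}^{5} (−1)^j C(5,j)·(9−j)!.
Computing: 362880 − 201600 + 50400 − 7200 + 600 − 24 = 205056.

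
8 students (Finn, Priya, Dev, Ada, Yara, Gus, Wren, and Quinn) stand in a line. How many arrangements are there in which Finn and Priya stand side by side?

10080

Place the 6 others and the Finn-Priya pair as 7 objects in a line; the pair has 2 internal arrangements.
So the count is 2·(7)! = 10080.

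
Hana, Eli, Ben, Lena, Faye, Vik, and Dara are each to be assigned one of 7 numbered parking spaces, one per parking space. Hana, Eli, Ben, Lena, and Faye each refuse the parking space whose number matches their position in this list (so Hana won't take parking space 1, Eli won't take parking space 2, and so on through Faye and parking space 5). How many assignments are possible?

2428

Let Aᵢ (for 1 ≤ i ≤ 5) be the placements that put person i in their forbidden parking space. Any j of these fix j positions, leaving (7−j)! ways to fill the rest, and there are C(5,j) ways to pick which j.
By inclusion–exclusion, the number of valid placements is Σ_{j=0}^{5} (−1)^j C(5,j)·(7−j)!.
Computing: 5040 − 3600 + 1200 − 240 + 30 − 2 = 2428.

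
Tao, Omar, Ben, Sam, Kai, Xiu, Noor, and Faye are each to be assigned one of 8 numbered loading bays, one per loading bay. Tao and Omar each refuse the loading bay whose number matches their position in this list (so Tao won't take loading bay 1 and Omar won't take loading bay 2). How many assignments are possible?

Let Aᵢ (for i ∈ {1, 2}) be the placements that put person i in their forbidden loading bay. Any j of these fix j positions, leaving (8−j)! ways to fill the rest, and there are C(2,j) ways to pick which j.
By inclusion–exclusion, the number of valid placements is Σ_{j=0}^{2} (−1)^j C(2,j)·(8−j)!.
Computing: 40320 − 10080 + 720 = 30960.

30960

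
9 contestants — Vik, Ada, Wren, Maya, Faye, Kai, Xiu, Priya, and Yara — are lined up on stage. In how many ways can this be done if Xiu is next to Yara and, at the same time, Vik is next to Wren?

20160

Treat {Xiu,Yara} as one block (2 orders) and {Vik,Wren} as another (2 orders).
That leaves 7 units to arrange: 2 × 2 × 7! = 4 × 5040 = 20160.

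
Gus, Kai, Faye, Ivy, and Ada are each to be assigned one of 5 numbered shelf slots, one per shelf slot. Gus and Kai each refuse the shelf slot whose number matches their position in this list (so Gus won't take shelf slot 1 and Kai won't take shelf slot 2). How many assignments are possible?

Let Aᵢ (for i ∈ {1, 2}) be the placements that put person i in their forbidden shelf slot. Any j of these fix j positions, leaving (5−j)! ways to fill the rest, and there are C(2,j) ways to pick which j.
By inclusion–exclusion, the number of valid placements is Σ_{j=0}^{2} (−1)^j C(2,j)·(5−j)!.
Computing: 120 − 48 + 6 = 78.

78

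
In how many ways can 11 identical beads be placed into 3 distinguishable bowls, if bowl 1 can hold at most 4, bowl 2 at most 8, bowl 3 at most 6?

29

Without the upper bounds there are C(13,2) = 78 ways to split 11 among 3 bowls.
Subtract solutions that violate a single cap (substitute x_i' = x_i − (cap_i+1)): x_1 ≥ 5 gives C(8,2) = 28; x_2 ≥ 9 gives C(4,2) = 6; x_3 ≥ 7 gives C(6,2) = 15. Together 49.
No two caps can be exceeded simultaneously, so the pair terms are all 0.
By inclusion–exclusion the count is 78 − 49 + 0 = 29.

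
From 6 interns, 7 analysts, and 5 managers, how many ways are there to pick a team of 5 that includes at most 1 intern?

Split by how many interns are chosen (0 through 1).
Sum: C(6,0)·C(12,5) + C(6,1)·C(12,4) = 792 + 2970 = 3762.

3762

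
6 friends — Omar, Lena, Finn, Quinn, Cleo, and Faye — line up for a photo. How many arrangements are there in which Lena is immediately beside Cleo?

240

Place the 4 others and the Lena-Cleo pair as 5 objects in a line; the pair has 2 internal arrangements.
That gives 2 × 5! = 2 × 120 = 240.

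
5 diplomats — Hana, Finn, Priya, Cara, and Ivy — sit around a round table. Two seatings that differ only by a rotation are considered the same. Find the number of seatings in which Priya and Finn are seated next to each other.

12

Treat {Priya, Finn} as one unit (2 internal orders) and seat the resulting 4 units around the table: (3)! circular arrangements.
So 2 × (3)! = 2 × 6 = 12.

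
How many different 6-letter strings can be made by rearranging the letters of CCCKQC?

The 6 letters of CCCKQC have repeats: C appearing 4 times.
The number of distinct arrangements is 6!/(4!) = 720/24 = 30.

30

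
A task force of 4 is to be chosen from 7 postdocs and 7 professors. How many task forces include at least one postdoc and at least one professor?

Unrestricted: C(14,4) = 1001 ways to pick any 4 of the 14.
Selections missing a whole group: no postdocs → C(7,4) = 35; no professors → C(7,4) = 35.
Both groups omitted at once is impossible, so 1001 − 70 = 931.

931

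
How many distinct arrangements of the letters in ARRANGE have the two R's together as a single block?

360

Treat the 2 copies of R as a single block. The multiset to arrange is then {RR, A, A, E, G, N}, 6 items in all.
That gives (6)!/(2!) = 360 arrangements.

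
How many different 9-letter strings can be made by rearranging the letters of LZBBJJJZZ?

Letter multiplicities in LZBBJJJZZ: B×2, J×3, L×1, Z×3.
The number of distinct arrangements is 9!/(3!·3!·2!) = 362880/72 = 5040.

5040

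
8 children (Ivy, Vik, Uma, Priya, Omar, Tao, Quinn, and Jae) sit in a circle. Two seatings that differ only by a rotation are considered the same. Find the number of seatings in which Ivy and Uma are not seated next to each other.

All circular seatings of 8 people number (7)! = 5040.
Seatings with Ivy beside Uma: treat them as a block with 2 internal orders, giving 2 × (6)! = 1440.
Subtracting, 5040 − 1440 = 3600.

3600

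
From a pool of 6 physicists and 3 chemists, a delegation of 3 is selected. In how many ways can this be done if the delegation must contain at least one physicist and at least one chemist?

Unrestricted: C(9,3) = 84 ways to pick any 3 of the 9.
Selections missing a whole group: no physicists → C(3,3) = 1; no chemists → C(6,3) = 20.
Both groups omitted at once is impossible, so 84 − 21 = 63.

63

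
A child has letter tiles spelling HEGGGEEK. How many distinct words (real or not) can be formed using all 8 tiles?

HEGGGEEK has 8 letters with E appearing 3 times and G appearing 3 times.
The number of distinct arrangements is 8!/(3!·3!) = 40320/36 = 1120.

1120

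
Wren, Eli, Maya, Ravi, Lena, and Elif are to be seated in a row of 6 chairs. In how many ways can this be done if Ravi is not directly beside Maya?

480

Of the 6! = 720 arrangements, those with Ravi and Maya adjacent number 2 × 5! = 240 (treat the pair as a block with 2 internal orders).
So 720 − 240 = 480 arrangements keep them apart.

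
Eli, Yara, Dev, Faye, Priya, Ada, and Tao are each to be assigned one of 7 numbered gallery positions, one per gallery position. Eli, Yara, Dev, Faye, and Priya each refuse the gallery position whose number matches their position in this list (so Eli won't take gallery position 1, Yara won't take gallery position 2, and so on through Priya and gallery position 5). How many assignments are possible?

Let Aᵢ (for 1 ≤ i ≤ 5) be the placements that put person i in their forbidden gallery position. Any j of these fix j positions, leaving (7−j)! ways to fill the rest, and there are C(5,j) ways to pick which j.
By inclusion–exclusion, the number of valid placements is Σ_{j=0}^{5} (−1)^j C(5,j)·(7−j)!.
Computing: 5040 − 3600 + 1200 − 240 + 30 − 2 = 2428.

2428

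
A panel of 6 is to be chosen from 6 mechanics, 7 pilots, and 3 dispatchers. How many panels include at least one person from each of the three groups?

6006

Total 6-person selections from all 16: C(16,6) = 8008.
Selections missing a whole group: no mechanics → C(10,6) = 210; no pilots → C(9,6) = 84; no dispatchers → C(13,6) = 1716.
Add back selections omitting two groups (i.e. drawn from a single group): C(6,6) + C(7,6) + C(3,6) = 8.
By inclusion–exclusion: 8008 − 2010 + 8 = 6006.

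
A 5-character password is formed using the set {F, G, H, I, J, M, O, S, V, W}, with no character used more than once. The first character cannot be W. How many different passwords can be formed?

27216

The first character has 10−1 = 9 choices (anything except W).
The remaining 4 characters are filled from the other 9 symbols without repetition: 9 × 8 × 7 × 6 = 3024.
Total: 9 × 3024 = 27216.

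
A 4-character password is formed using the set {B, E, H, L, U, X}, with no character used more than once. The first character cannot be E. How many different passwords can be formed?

The first character has 6−1 = 5 choices (anything except E).
The remaining 3 characters are filled from the other 5 symbols without repetition: 5 × 4 × 3 = 60.
Total: 5 × 60 = 300.

300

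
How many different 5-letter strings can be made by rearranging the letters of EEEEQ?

5

Letter multiplicities in EEEEQ: E×4, Q×1.
So there are 5! / (4!) = 5 distinguishable arrangements.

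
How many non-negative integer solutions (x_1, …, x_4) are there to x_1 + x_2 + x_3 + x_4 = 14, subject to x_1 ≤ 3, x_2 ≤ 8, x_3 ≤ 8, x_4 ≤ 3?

96

By stars and bars, unrestricted non-negative solutions to x_1+…+x_4 = 14 number C(14+3,3) = 680.
Subtract solutions that violate a single cap (substitute x_i' = x_i − (cap_i+1)): x_1 ≥ 4 gives C(13,3) = 286; x_2 ≥ 9 gives C(8,3) = 56; x_3 ≥ 9 gives C(8,3) = 56; x_4 ≥ 4 gives C(13,3) = 286. Together 684.
Add back pairs where two caps are both exceeded: 4 + 4 + 84 + 0 + 4 + 4 = 100.
By inclusion–exclusion the count is 680 − 684 + 100 = 96.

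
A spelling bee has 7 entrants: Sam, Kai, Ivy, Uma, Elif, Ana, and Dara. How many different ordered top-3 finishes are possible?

This is an ordered selection of 3 from 7: P(7,3).
That gives 7 × 6 × 5 = 210.

210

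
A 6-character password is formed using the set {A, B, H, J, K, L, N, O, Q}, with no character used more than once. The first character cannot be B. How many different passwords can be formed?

53760

The first character has 9−1 = 8 choices (anything except B).
The remaining 5 characters are filled from the other 8 symbols without repetition: 8 × 7 × 6 × 5 × 4 = 6720.
Total: 8 × 6720 = 53760.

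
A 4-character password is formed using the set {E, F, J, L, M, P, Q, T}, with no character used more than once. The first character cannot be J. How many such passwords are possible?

The first character has 8−1 = 7 choices (anything except J).
The remaining 3 characters are filled from the other 7 symbols without repetition: 7 × 6 × 5 = 210.
Total: 7 × 210 = 1470.

1470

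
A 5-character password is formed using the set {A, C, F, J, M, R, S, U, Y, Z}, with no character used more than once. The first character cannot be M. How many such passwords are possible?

27216

The first character has 10−1 = 9 choices (anything except M).
The remaining 4 characters are filled from the other 9 symbols without repetition: 9 × 8 × 7 × 6 = 3024.
Total: 9 × 3024 = 27216.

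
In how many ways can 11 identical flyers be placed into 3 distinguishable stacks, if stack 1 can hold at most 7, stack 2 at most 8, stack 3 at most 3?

26

Without the upper bounds there are C(13,2) = 78 ways to split 11 among 3 stacks.
Subtract solutions that violate a single cap (substitute x_i' = x_i − (cap_i+1)): x_1 ≥ 8 gives C(5,2) = 10; x_2 ≥ 9 gives C(4,2) = 6; x_3 ≥ 4 gives C(9,2) = 36. Together 52.
No two caps can be exceeded simultaneously, so the pair terms are all 0.
By inclusion–exclusion the count is 78 − 52 + 0 = 26.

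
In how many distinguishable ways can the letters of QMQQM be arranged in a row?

10

The 5 letters of QMQQM have repeats: M appearing twice and Q appearing 3 times.
Dividing 5! = 120 by 3!·2! = 12 for the repeated letters gives 10.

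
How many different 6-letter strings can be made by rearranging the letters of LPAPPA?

60

LPAPPA has 6 letters with A appearing twice and P appearing 3 times.
The number of distinct arrangements is 6!/(3!·2!) = 720/12 = 60.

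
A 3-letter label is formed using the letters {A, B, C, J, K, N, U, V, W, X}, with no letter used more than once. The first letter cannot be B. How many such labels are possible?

The first letter has 10−1 = 9 choices (anything except B).
The remaining 2 letters are filled from the other 9 symbols without repetition: 9 × 8 = 72.
Total: 9 × 72 = 648.

648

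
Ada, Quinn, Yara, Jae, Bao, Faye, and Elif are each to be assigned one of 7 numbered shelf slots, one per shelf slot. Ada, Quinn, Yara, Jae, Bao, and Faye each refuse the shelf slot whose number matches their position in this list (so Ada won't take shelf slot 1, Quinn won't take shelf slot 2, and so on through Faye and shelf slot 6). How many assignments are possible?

Let Aᵢ (for 1 ≤ i ≤ 6) be the placements that put person i in their forbidden shelf slot. Any j of these fix j positions, leaving (7−j)! ways to fill the rest, and there are C(6,j) ways to pick which j.
By inclusion–exclusion, the number of valid placements is Σ_{j=0}^{6} (−1)^j C(6,j)·(7−j)!.
Computing: 5040 − 4320 + 1800 − 480 + 90 − 12 + 1 = 2119.

2119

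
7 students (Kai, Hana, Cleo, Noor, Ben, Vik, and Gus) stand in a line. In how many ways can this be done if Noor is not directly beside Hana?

3600

There are 7! = 5040 arrangements in all. If Noor and Hana are adjacent, merging them into one block gives 2·(6)! = 1440 arrangements.
Complementary counting: 5040 − 1440 = 3600.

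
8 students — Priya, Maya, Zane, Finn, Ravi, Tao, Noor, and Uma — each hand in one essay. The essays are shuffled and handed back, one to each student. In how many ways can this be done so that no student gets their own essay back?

Count assignments avoiding every fixed point. For any j of the 8 students fixed to their own essay, the other 8−j can be arranged in (8−j)! ways.
By inclusion–exclusion this is Σ_{j=0}^{8} (−1)^j C(8,j)·(8−j)!.
Computing: 40320 − 40320 + 20160 − 6720 + 1680 − 336 + 56 − 8 + 1 = 14833.

14833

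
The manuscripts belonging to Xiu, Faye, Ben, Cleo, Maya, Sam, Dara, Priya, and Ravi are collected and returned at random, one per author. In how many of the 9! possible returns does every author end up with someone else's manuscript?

133496

Count assignments avoiding every fixed point. For any j of the 9 authors fixed to their own manuscript, the other 9−j can be arranged in (9−j)! ways.
By inclusion–exclusion this is Σ_{j=0}^{9} (−1)^j C(9,j)·(9−j)!.
Computing: 362880 − 362880 + 181440 − 60480 + 15120 − 3024 + 504 − 72 + 9 − 1 = 133496.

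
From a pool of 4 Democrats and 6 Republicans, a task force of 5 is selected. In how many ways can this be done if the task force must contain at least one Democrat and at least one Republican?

Unrestricted: C(10,5) = 252 ways to pick any 5 of the 10.
Subtract selections that omit an entire group: no Democrats → C(6,5) = 6; no Republicans → C(4,5) = 0.
Both groups omitted at once is impossible, so 252 − 6 = 246.

246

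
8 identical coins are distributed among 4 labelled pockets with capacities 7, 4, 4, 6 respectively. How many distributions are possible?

By stars and bars, unrestricted non-negative solutions to x_1+…+x_4 = 8 number C(8+3,3) = 165.
Subtract solutions that violate a single cap (substitute x_i' = x_i − (cap_i+1)): x_1 ≥ 8 gives C(3,3) = 1; x_2 ≥ 5 gives C(6,3) = 20; x_3 ≥ 5 gives C(6,3) = 20; x_4 ≥ 7 gives C(4,3) = 4. Together 45.
No two caps can be exceeded simultaneously, so the pair terms are all 0.
By inclusion–exclusion the count is 165 − 45 + 0 = 120.

120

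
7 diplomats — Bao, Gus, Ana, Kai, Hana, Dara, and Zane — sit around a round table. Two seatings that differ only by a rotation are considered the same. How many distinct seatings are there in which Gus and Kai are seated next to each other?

Glue Gus and Kai into a block (2 internal orders). Seating 6 units around a circle gives (5)! arrangements.
So 2 × (5)! = 2 × 120 = 240.

240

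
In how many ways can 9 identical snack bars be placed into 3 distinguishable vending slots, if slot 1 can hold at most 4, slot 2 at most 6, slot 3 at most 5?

Ignoring the caps, the number of non-negative solutions to x_1+…+x_3 = 9 is C(11,2) = 55.
Subtract solutions that violate a single cap (substitute x_i' = x_i − (cap_i+1)): x_1 ≥ 5 gives C(6,2) = 15; x_2 ≥ 7 gives C(4,2) = 6; x_3 ≥ 6 gives C(5,2) = 10. Together 31.
No two caps can be exceeded simultaneously, so the pair terms are all 0.
By inclusion–exclusion the count is 55 − 31 + 0 = 24.

24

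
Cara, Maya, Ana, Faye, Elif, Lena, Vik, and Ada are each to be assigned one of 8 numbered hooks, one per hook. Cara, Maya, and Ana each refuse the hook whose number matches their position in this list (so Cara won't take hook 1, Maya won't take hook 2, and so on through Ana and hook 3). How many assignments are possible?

27240

Let Aᵢ (for i ∈ {1, 2, 3}) be the placements that put person i in their forbidden hook. Any j of these fix j positions, leaving (8−j)! ways to fill the rest, and there are C(3,j) ways to pick which j.
By inclusion–exclusion, the number of valid placements is Σ_{j=0}^{3} (−1)^j C(3,j)·(8−j)!.
Computing: 40320 − 15120 + 2160 − 120 = 27240.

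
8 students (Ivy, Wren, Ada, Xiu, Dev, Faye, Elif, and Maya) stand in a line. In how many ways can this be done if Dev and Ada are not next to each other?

There are 8! = 40320 arrangements in all. If Dev and Ada are adjacent, merging them into one block gives 2·(7)! = 10080 arrangements.
So 40320 − 10080 = 30240 arrangements keep them apart.

30240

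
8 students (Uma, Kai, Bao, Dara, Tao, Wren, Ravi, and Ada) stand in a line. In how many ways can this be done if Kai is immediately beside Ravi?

10080

Treat {Kai, Ravi} as a single unit. There are 7 units to order, and the pair itself can be ordered 2 ways.
So the count is 2·(7)! = 10080.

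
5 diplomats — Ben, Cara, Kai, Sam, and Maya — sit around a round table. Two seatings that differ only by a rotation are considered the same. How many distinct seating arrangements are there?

24

Seat Ben anywhere (absorbing the rotational symmetry), then permute the other 4: (4)! = 24.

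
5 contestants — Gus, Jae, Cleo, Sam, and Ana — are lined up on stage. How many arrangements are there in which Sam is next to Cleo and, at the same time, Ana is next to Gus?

Treat {Sam,Cleo} as one block (2 orders) and {Ana,Gus} as another (2 orders).
That leaves 3 units to arrange: 2 × 2 × 3! = 4 × 6 = 24.

24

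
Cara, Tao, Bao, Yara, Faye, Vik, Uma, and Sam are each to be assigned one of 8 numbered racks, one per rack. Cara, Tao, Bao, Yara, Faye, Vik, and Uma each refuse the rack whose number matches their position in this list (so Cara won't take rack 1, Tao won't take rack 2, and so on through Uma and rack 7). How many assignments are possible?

16687

Let Aᵢ (for 1 ≤ i ≤ 7) be the placements that put person i in their forbidden rack. Any j of these fix j positions, leaving (8−j)! ways to fill the rest, and there are C(7,j) ways to pick which j.
By inclusion–exclusion, the number of valid placements is Σ_{j=0}^{7} (−1)^j C(7,j)·(8−j)!.
Computing: 40320 − 35280 + 15120 − 4200 + 840 − 126 + 14 − 1 = 16687.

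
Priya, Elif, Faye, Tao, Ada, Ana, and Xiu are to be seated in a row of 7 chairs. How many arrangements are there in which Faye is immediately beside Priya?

1440

Place the 5 others and the Faye-Priya pair as 6 objects in a line; the pair has 2 internal arrangements.
That gives 2 × 6! = 2 × 720 = 1440.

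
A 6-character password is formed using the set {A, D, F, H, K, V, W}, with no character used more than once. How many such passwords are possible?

With no repetition, fill the 6 characters in order: 7 choices, then 6, down to 2.
7 × 6 × 5 × 4 × 3 × 2 = 5040.

5040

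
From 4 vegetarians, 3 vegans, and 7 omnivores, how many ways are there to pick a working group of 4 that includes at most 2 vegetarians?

960

Split by how many vegetarians are chosen (0 through 2).
Sum: C(4,0)·C(10,4) + C(4,1)·C(10,3) + C(4,2)·C(10,2) = 210 + 480 + 270 = 960.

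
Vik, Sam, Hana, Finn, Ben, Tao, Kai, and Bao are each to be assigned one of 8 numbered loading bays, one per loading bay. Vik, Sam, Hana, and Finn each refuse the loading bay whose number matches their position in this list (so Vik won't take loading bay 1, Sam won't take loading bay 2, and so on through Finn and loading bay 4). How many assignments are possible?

24024

Let Aᵢ (for 1 ≤ i ≤ 4) be the placements that put person i in their forbidden loading bay. Any j of these fix j positions, leaving (8−j)! ways to fill the rest, and there are C(4,j) ways to pick which j.
By inclusion–exclusion, the number of valid placements is Σ_{j=0}^{4} (−1)^j C(4,j)·(8−j)!.
Computing: 40320 − 20160 + 4320 − 480 + 24 = 24024.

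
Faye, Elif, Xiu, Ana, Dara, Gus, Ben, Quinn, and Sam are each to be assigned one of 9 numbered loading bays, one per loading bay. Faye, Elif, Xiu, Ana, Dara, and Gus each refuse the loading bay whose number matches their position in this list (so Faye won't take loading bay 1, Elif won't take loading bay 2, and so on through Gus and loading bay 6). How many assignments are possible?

Let Aᵢ (for 1 ≤ i ≤ 6) be the placements that put person i in their forbidden loading bay. Any j of these fix j positions, leaving (9−j)! ways to fill the rest, and there are C(6,j) ways to pick which j.
By inclusion–exclusion, the number of valid placements is Σ_{j=0}^{6} (−1)^j C(6,j)·(9−j)!.
Computing: 362880 − 241920 + 75600 − 14400 + 1800 − 144 + 6 = 183822.

183822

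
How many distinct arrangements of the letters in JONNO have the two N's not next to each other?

Total arrangements of JONNO: 5!/(2!·2!) = 30.
Arrangements with the N's together: treat NN as one letter, giving (4)!/(2!) = 12.
Hence 30 − 12 = 18.

18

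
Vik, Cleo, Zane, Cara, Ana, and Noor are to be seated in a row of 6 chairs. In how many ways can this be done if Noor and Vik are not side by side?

480

Of the 6! = 720 arrangements, those with Noor and Vik adjacent number 2 × 5! = 240 (treat the pair as a block with 2 internal orders).
So 720 − 240 = 480 arrangements keep them apart.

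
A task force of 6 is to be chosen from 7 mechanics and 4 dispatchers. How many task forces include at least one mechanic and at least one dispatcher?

Unrestricted: C(11,6) = 462 ways to pick any 6 of the 11.
Selections missing a whole group: no mechanics → C(4,6) = 0; no dispatchers → C(7,6) = 7.
Both groups omitted at once is impossible, so 462 − 7 = 455.

455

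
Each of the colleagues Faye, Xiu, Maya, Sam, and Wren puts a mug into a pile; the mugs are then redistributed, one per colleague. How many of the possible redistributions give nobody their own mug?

44

This is the derangement count D_5: permutations of 5 items with no fixed point.
By inclusion–exclusion this is Σ_{j=0}^{5} (−1)^j C(5,j)·(5−j)!.
Computing: 120 − 120 + 60 − 20 + 5 − 1 = 44.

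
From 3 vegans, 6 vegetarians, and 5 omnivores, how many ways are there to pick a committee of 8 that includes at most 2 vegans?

2541

Split by how many vegans are chosen (0 through 2).
Sum: C(3,0)·C(11,8) + C(3,1)·C(11,7) + C(3,2)·C(11,6) = 165 + 990 + 1386 = 2541.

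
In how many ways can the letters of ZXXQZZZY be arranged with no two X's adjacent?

There are 8!/(4!·2!) = 840 arrangements of ZXXQZZZY in total.
Arrangements with the X's together: treat XX as one letter, giving (7)!/(4!) = 210.
Subtracting, 840 − 210 = 630 arrangements keep the X's apart.

630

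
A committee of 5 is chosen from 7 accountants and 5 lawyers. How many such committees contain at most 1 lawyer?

196

Split by how many lawyers are chosen (0 through 1).
Sum: C(5,0)·C(7,5) + C(5,1)·C(7,4) = 21 + 175 = 196.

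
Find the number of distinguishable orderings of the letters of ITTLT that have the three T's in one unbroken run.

6

Treat the 3 copies of T as a single block. The multiset to arrange is then {TTT, I, L}, 3 items in all.
All 3 items are distinct, so there are (3)! = 6 arrangements.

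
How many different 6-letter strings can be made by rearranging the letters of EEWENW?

The 6 letters of EEWENW have repeats: E appearing 3 times and W appearing twice.
Dividing 6! = 720 by 3!·2! = 12 for the repeated letters gives 60.

60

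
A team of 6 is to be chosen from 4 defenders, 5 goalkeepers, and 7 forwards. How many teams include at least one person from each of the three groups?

6545

Total 6-person selections from all 16: C(16,6) = 8008.
Subtract selections that omit an entire group: no defenders → C(12,6) = 924; no goalkeepers → C(11,6) = 462; no forwards → C(9,6) = 84.
Add back selections omitting two groups (i.e. drawn from a single group): C(4,6) + C(5,6) + C(7,6) = 7.
By inclusion–exclusion: 8008 − 1470 + 7 = 6545.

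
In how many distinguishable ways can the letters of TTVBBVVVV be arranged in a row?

The 9 letters of TTVBBVVVV have repeats: B appearing twice, T appearing twice, and V appearing 5 times.
So there are 9! / (5!·2!·2!) = 756 distinguishable arrangements.

756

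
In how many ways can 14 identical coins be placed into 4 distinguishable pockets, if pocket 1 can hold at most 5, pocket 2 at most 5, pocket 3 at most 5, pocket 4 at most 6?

107

By stars and bars, unrestricted non-negative solutions to x_1+…+x_4 = 14 number C(14+3,3) = 680.
Subtract solutions that violate a single cap (substitute x_i' = x_i − (cap_i+1)): x_1 ≥ 6 gives C(11,3) = 165; x_2 ≥ 6 gives C(11,3) = 165; x_3 ≥ 6 gives C(11,3) = 165; x_4 ≥ 7 gives C(10,3) = 120. Together 615.
Add back pairs where two caps are both exceeded: 10 + 10 + 4 + 10 + 4 + 4 = 42.
By inclusion–exclusion the count is 680 − 615 + 42 = 107.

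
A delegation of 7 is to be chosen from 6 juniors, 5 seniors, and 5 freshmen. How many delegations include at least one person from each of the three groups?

Total 7-person selections from all 16: C(16,7) = 11440.
Selections missing a whole group: no juniors → C(10,7) = 120; no seniors → C(11,7) = 330; no freshmen → C(11,7) = 330.
Add back selections omitting two groups (i.e. drawn from a single group): C(6,7) + C(5,7) + C(5,7) = 0.
By inclusion–exclusion: 11440 − 780 + 0 = 10660.

10660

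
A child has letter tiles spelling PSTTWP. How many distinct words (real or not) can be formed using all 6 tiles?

Letter multiplicities in PSTTWP: P×2, S×1, T×2, W×1.
Dividing 6! = 720 by 2!·2! = 4 for the repeated letters gives 180.

180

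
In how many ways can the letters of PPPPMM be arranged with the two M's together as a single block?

Treat the 2 copies of M as a single block. The multiset to arrange is then {MM, P, P, P, P}, 5 items in all.
That gives (5)!/(4!) = 5 arrangements.

5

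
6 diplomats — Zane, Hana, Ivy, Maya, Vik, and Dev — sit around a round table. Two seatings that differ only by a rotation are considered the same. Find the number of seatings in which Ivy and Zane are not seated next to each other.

Without the restriction there are (5)! = 120 seatings.
Seatings with Ivy beside Zane: treat them as a block with 2 internal orders, giving 2 × (4)! = 48.
Subtracting, 120 − 48 = 72.

72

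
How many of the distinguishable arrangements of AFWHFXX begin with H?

180

Fix H in the first position and arrange the remaining 6 letters.
Those 6 letters have F appearing twice and X appearing twice, giving (6)!/(2!·2!) = 180.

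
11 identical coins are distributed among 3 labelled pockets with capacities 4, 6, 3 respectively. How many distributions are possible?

6

Ignoring the caps, the number of non-negative solutions to x_1+…+x_3 = 11 is C(13,2) = 78.
Subtract solutions that violate a single cap (substitute x_i' = x_i − (cap_i+1)): x_1 ≥ 5 gives C(8,2) = 28; x_2 ≥ 7 gives C(6,2) = 15; x_3 ≥ 4 gives C(9,2) = 36. Together 79.
Add back pairs where two caps are both exceeded: 0 + 6 + 1 = 7.
By inclusion–exclusion the count is 78 − 79 + 7 = 6.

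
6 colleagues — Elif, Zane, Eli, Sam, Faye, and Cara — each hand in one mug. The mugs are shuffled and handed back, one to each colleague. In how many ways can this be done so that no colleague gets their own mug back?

Count assignments avoiding every fixed point. For any j of the 6 colleagues fixed to their own mug, the other 6−j can be arranged in (6−j)! ways.
By inclusion–exclusion this is Σ_{j=0}^{6} (−1)^j C(6,j)·(6−j)!.
Computing: 720 − 720 + 360 − 120 + 30 − 6 + 1 = 265.

265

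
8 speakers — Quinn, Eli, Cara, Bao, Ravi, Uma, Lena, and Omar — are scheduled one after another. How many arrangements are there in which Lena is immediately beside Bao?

Treat {Lena, Bao} as a single unit. There are 7 units to order, and the pair itself can be ordered 2 ways.
That gives 2 × 7! = 2 × 5040 = 10080.

10080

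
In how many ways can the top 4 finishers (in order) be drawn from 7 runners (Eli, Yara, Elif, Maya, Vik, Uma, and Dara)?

840

There are 7 choices for 1st place, 6 for 2nd, and so on down to 4 for position 4.
That gives 7 × 6 × 5 × 4 = 840.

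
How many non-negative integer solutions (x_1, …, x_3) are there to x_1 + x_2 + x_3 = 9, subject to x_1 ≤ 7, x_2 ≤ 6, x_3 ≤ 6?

Ignoring the caps, the number of non-negative solutions to x_1+…+x_3 = 9 is C(11,2) = 55.
Subtract solutions that violate a single cap (substitute x_i' = x_i − (cap_i+1)): x_1 ≥ 8 gives C(3,2) = 3; x_2 ≥ 7 gives C(4,2) = 6; x_3 ≥ 7 gives C(4,2) = 6. Together 15.
No two caps can be exceeded simultaneously, so the pair terms are all 0.
By inclusion–exclusion the count is 55 − 15 + 0 = 40.

40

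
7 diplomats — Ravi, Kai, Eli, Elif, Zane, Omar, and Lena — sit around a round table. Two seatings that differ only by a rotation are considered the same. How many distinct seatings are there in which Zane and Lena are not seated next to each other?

480

Without the restriction there are (6)! = 720 seatings.
Seatings with Zane beside Lena: treat them as a block with 2 internal orders, giving 2 × (5)! = 240.
Subtracting, 720 − 240 = 480.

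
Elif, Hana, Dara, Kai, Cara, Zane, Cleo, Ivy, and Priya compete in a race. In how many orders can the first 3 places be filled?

There are 9 choices for 1st place, 8 for 2nd, and 7 for 3rd.
That gives 9 × 8 × 7 = 504.

504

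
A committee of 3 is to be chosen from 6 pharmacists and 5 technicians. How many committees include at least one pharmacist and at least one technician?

135

With no constraint there are C(11,3) = 165 possible selections.
Selections missing a whole group: no pharmacists → C(5,3) = 10; no technicians → C(6,3) = 20.
Both groups omitted at once is impossible, so 165 − 30 = 135.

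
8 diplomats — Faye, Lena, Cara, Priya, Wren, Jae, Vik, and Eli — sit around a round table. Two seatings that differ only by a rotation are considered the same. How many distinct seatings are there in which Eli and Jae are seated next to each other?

Glue Eli and Jae into a block (2 internal orders). Seating 7 units around a circle gives (6)! arrangements.
So 2 × (6)! = 2 × 720 = 1440.

1440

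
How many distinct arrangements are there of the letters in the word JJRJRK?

The 6 letters of JJRJRK have repeats: J appearing 3 times and R appearing twice.
The number of distinct arrangements is 6!/(3!·2!) = 720/12 = 60.

60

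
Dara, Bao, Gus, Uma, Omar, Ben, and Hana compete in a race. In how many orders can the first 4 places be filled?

840

There are 7 choices for 1st place, 6 for 2nd, and so on down to 4 for position 4.
That gives 7 × 6 × 5 × 4 = 840.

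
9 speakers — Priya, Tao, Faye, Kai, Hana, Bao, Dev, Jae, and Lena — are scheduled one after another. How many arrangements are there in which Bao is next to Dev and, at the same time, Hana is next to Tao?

20160

Treat {Bao,Dev} as one block (2 orders) and {Hana,Tao} as another (2 orders).
That leaves 7 units to arrange: 2 × 2 × 7! = 4 × 5040 = 20160.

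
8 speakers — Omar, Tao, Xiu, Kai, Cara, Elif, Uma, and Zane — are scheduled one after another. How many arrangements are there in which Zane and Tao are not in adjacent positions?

There are 8! = 40320 arrangements in all. If Zane and Tao are adjacent, merging them into one block gives 2·(7)! = 10080 arrangements.
So 40320 − 10080 = 30240 arrangements keep them apart.

30240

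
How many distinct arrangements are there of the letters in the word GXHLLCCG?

Letter multiplicities in GXHLLCCG: C×2, G×2, H×1, L×2, X×1.
The number of distinct arrangements is 8!/(2!·2!·2!) = 40320/8 = 5040.

5040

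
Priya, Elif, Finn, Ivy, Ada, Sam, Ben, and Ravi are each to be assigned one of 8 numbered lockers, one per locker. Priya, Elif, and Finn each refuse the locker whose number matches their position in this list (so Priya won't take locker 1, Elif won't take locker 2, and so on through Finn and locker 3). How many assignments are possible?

Let Aᵢ (for i ∈ {1, 2, 3}) be the placements that put person i in their forbidden locker. Any j of these fix j positions, leaving (8−j)! ways to fill the rest, and there are C(3,j) ways to pick which j.
By inclusion–exclusion, the number of valid placements is Σ_{j=0}^{3} (−1)^j C(3,j)·(8−j)!.
Computing: 40320 − 15120 + 2160 − 120 = 27240.

27240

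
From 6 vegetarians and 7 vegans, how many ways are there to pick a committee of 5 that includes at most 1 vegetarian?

231

Split by how many vegetarians are chosen (0 through 1).
Sum: C(6,0)·C(7,5) + C(6,1)·C(7,4) = 21 + 210 = 231.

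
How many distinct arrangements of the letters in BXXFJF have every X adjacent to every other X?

Treat the 2 copies of X as a single block. The multiset to arrange is then {XX, B, F, F, J}, 5 items in all.
That gives (5)!/(2!) = 60 arrangements.

60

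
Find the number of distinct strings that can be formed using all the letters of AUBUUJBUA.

3780

The 9 letters of AUBUUJBUA have repeats: A appearing twice, B appearing twice, and U appearing 4 times.
Dividing 9! = 362880 by 4!·2!·2! = 96 for the repeated letters gives 3780.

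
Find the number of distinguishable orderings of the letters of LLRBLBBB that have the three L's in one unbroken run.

30

Treat the 3 copies of L as a single block. The multiset to arrange is then {LLL, B, B, B, B, R}, 6 items in all.
That gives (6)!/(4!) = 30 arrangements.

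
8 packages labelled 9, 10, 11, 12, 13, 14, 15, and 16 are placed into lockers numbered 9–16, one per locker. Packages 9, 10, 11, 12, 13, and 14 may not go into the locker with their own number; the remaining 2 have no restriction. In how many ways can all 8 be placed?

Let Aᵢ (for 9 ≤ i ≤ 14) be the placements that put package i in its forbidden locker. Any j of these fix j positions, leaving (8−j)! ways to fill the rest, and there are C(6,j) ways to pick which j.
By inclusion–exclusion, the number of valid placements is Σ_{j=0}^{6} (−1)^j C(6,j)·(8−j)!.
Computing: 40320 − 30240 + 10800 − 2400 + 360 − 36 + 2 = 18806.

18806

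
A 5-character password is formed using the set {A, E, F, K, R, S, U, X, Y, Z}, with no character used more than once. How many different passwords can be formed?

This is a permutation of 5 out of 10: P(10,5) = 10!/5!.
That product is 10 × 9 × 8 × 7 × 6 = 30240.

30240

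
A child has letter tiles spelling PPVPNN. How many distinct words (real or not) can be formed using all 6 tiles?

60

The 6 letters of PPVPNN have repeats: N appearing twice and P appearing 3 times.
So there are 6! / (3!·2!) = 60 distinguishable arrangements.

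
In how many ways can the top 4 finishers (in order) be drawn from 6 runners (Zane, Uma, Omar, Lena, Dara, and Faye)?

360

There are 6 choices for 1st place, 5 for 2nd, and so on down to 3 for position 4.
That gives 6 × 5 × 4 × 3 = 360.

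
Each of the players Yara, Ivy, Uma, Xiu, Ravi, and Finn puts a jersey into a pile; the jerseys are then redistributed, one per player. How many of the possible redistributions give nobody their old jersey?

265

This is the derangement count D_6: permutations of 6 items with no fixed point.
By inclusion–exclusion this is Σ_{j=0}^{6} (−1)^j C(6,j)·(6−j)!.
Computing: 720 − 720 + 360 − 120 + 30 − 6 + 1 = 265.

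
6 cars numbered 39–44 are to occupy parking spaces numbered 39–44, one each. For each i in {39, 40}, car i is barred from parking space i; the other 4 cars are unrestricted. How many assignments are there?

504

Let Aᵢ (for i ∈ {39, 40}) be the placements that put car i in its forbidden parking space. Any j of these fix j positions, leaving (6−j)! ways to fill the rest, and there are C(2,j) ways to pick which j.
By inclusion–exclusion, the number of valid placements is Σ_{j=0}^{2} (−1)^j C(2,j)·(6−j)!.
Computing: 720 − 240 + 24 = 504.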